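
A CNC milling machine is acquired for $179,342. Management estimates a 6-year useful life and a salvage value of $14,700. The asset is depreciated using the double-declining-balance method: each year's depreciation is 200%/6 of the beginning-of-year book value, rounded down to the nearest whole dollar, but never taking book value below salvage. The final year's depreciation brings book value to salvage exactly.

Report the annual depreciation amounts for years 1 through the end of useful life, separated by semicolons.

Depreciable base = $179,342 − $14,700 = $164,642.
Year 1: ⌊$179,342 × 200%/6⌋ = $59,780. Book value $119,562.
Year 2: ⌊$119,562 × 200%/6⌋ = $39,854. Book value $79,708.
Year 3: ⌊$79,708 × 200%/6⌋ = $26,569. Book value $53,139.
Year 4: ⌊$53,139 × 200%/6⌋ = $17,713. Book value $35,426.
Year 5: ⌊$35,426 × 200%/6⌋ = $11,808. Book value $23,618.
Year 6 (final): $23,618 − $14,700 = $8,918. Book value $14,700.

$59,780; $39,854; $26,569; $17,713; $11,808; $8,918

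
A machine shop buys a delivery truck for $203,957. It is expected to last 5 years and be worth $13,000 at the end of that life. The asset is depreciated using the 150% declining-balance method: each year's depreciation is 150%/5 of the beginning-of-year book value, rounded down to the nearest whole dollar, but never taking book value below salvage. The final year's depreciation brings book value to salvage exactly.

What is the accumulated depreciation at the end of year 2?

Depreciable base = $203,957 − $13,000 = $190,957.
Year 1: ⌊$203,957 × 150%/5⌋ = $61,187. Book value $142,770.
Year 2: ⌊$142,770 × 150%/5⌋ = $42,831. Book value $99,939.
Accumulated through year 2 = $203,957 − $99,939 = $104,018.

$104,018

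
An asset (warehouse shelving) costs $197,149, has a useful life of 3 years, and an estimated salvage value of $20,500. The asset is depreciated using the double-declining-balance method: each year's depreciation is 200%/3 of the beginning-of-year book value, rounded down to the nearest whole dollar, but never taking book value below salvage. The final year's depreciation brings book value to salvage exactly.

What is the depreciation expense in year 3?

Depreciable base = $197,149 − $20,500 = $176,649.
Year 1: ⌊$197,149 × 200%/3⌋ = $131,432. Book value $65,717.
Year 2: ⌊$65,717 × 200%/3⌋ = $43,811. Book value $21,906.
Year 3 (final): $21,906 − $20,500 = $1,406. Book value $20,500.

$1,406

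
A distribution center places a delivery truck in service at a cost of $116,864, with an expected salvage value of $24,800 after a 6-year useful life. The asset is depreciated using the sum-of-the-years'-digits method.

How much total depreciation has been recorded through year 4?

$78,912

Depreciable base = $116,864 − $24,800 = $92,064.
Sum of the years' digits = 6+5+4+3+2+1 = 21.
Year 1: $92,064 × 6/21 = $26,304. Book value $90,560.
Year 2: $92,064 × 5/21 = $21,920. Book value $68,640.
Year 3: $92,064 × 4/21 = $17,536. Book value $51,104.
Year 4: $92,064 × 3/21 = $13,152. Book value $37,952.
Accumulated through year 4 = $116,864 − $37,952 = $78,912.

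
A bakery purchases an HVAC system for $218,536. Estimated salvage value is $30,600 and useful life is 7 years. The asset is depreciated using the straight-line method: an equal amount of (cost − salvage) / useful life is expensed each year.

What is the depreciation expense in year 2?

$26,848

Depreciable base = $218,536 − $30,600 = $187,936.
Annual expense = $187,936 / 7 = $26,848.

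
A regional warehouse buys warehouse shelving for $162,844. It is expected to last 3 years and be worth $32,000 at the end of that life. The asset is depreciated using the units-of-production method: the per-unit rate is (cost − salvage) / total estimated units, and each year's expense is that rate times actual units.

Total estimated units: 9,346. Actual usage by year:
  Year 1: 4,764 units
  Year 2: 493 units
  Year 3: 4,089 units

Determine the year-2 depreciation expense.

Depreciable base = $162,844 − $32,000 = $130,844.
Rate = $130,844 / 9,346 units = $14 per unit.
Year 1: 4,764 × $14 = $66,696. Book value $96,148.
Year 2: 493 × $14 = $6,902. Book value $89,246.

$6,902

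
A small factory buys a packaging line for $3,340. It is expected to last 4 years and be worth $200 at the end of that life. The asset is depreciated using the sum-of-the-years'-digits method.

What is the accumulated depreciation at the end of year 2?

Depreciable base = $3,340 − $200 = $3,140.
Sum of the years' digits = 4+3+2+1 = 10.
Year 1: $3,140 × 4/10 = $1,256. Book value $2,084.
Year 2: $3,140 × 3/10 = $942. Book value $1,142.
Accumulated through year 2 = $3,340 − $1,142 = $2,198.

$2,198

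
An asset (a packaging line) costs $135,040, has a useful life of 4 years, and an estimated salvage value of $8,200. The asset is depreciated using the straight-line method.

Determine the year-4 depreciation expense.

Depreciable base = $135,040 − $8,200 = $126,840.
Annual expense = $126,840 / 4 = $31,710.

$31,710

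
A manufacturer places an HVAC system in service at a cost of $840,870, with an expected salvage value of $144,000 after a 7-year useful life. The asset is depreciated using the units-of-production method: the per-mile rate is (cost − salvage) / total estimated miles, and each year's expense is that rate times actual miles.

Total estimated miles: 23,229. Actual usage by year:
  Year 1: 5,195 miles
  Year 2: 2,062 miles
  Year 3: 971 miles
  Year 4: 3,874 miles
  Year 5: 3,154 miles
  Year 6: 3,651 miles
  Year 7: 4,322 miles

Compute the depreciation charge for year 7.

$129,660

Depreciable base = $840,870 − $144,000 = $696,870.
Rate = $696,870 / 23,229 miles = $30 per mile.
Year 1: 5,195 × $30 = $155,850. Book value $685,020.
Year 2: 2,062 × $30 = $61,860. Book value $623,160.
Year 3: 971 × $30 = $29,130. Book value $594,030.
Year 4: 3,874 × $30 = $116,220. Book value $477,810.
Year 5: 3,154 × $30 = $94,620. Book value $383,190.
Year 6: 3,651 × $30 = $109,530. Book value $273,660.
Year 7: 4,322 × $30 = $129,660. Book value $144,000.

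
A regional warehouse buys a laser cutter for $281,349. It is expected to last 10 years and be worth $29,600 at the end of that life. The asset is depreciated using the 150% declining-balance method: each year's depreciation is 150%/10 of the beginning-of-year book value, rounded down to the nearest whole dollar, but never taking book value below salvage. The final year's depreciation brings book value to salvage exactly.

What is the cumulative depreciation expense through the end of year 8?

Depreciable base = $281,349 − $29,600 = $251,749.
Year 1: ⌊$281,349 × 150%/10⌋ = $42,202. Book value $239,147.
Year 2: ⌊$239,147 × 150%/10⌋ = $35,872. Book value $203,275.
Year 3: ⌊$203,275 × 150%/10⌋ = $30,491. Book value $172,784.
Year 4: ⌊$172,784 × 150%/10⌋ = $25,917. Book value $146,867.
Year 5: ⌊$146,867 × 150%/10⌋ = $22,030. Book value $124,837.
Year 6: ⌊$124,837 × 150%/10⌋ = $18,725. Book value $106,112.
Year 7: ⌊$106,112 × 150%/10⌋ = $15,916. Book value $90,196.
Year 8: ⌊$90,196 × 150%/10⌋ = $13,529. Book value $76,667.
Accumulated through year 8 = $281,349 − $76,667 = $204,682.

$204,682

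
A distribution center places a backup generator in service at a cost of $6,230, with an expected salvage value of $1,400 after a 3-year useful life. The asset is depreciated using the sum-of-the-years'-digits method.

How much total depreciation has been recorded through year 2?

$4,025

Depreciable base = $6,230 − $1,400 = $4,830.
Sum of the years' digits = 3+2+1 = 6.
Year 1: $4,830 × 3/6 = $2,415. Book value $3,815.
Year 2: $4,830 × 2/6 = $1,610. Book value $2,205.
Accumulated through year 2 = $6,230 − $2,205 = $4,025.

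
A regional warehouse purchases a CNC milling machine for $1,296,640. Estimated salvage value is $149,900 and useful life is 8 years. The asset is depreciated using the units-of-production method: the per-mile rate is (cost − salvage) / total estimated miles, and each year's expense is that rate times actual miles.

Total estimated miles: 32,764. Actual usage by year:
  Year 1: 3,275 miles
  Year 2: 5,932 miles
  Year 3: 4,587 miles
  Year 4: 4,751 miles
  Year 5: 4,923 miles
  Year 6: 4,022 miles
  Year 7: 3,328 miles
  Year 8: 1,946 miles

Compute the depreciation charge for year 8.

$68,110

Depreciable base = $1,296,640 − $149,900 = $1,146,740.
Rate = $1,146,740 / 32,764 miles = $35 per mile.
Year 1: 3,275 × $35 = $114,625. Book value $1,182,015.
Year 2: 5,932 × $35 = $207,620. Book value $974,395.
Year 3: 4,587 × $35 = $160,545. Book value $813,850.
Year 4: 4,751 × $35 = $166,285. Book value $647,565.
Year 5: 4,923 × $35 = $172,305. Book value $475,260.
Year 6: 4,022 × $35 = $140,770. Book value $334,490.
Year 7: 3,328 × $35 = $116,480. Book value $218,010.
Year 8: 1,946 × $35 = $68,110. Book value $149,900.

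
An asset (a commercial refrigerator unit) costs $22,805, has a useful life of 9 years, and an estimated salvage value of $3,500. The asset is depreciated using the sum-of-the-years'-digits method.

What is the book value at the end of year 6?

$6,074

Depreciable base = $22,805 − $3,500 = $19,305.
Sum of the years' digits = 9+8+7+6+5+4+3+2+1 = 45.
Year 1: $19,305 × 9/45 = $3,861. Book value $18,944.
Year 2: $19,305 × 8/45 = $3,432. Book value $15,512.
Year 3: $19,305 × 7/45 = $3,003. Book value $12,509.
Year 4: $19,305 × 6/45 = $2,574. Book value $9,935.
Year 5: $19,305 × 5/45 = $2,145. Book value $7,790.
Year 6: $19,305 × 4/45 = $1,716. Book value $6,074.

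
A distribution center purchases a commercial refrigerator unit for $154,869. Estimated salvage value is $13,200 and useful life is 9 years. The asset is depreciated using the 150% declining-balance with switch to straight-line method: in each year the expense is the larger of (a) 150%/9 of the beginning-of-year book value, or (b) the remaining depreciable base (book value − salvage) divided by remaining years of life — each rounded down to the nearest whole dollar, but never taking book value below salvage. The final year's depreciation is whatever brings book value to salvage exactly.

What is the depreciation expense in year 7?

$12,260

Depreciable base = $154,869 − $13,200 = $141,669.
Year 1: DB = ⌊$154,869 × 150%/9⌋ = $25,811; SL = ⌊$141,669/9⌋ = $15,741 → take DB $25,811. Book value $129,058.
Year 2: DB = ⌊$129,058 × 150%/9⌋ = $21,509; SL = ⌊$115,858/8⌋ = $14,482 → take DB $21,509. Book value $107,549.
Year 3: DB = ⌊$107,549 × 150%/9⌋ = $17,924; SL = ⌊$94,349/7⌋ = $13,478 → take DB $17,924. Book value $89,625.
Year 4: DB = ⌊$89,625 × 150%/9⌋ = $14,937; SL = ⌊$76,425/6⌋ = $12,737 → take DB $14,937. Book value $74,688.
Year 5: DB = ⌊$74,688 × 150%/9⌋ = $12,448; SL = ⌊$61,488/5⌋ = $12,297 → take DB $12,448. Book value $62,240.
Year 6: DB = ⌊$62,240 × 150%/9⌋ = $10,373; SL = ⌊$49,040/4⌋ = $12,260 → take SL $12,260. Book value $49,980.
Year 7: DB = ⌊$49,980 × 150%/9⌋ = $8,330; SL = ⌊$36,780/3⌋ = $12,260 → take SL $12,260. Book value $37,720.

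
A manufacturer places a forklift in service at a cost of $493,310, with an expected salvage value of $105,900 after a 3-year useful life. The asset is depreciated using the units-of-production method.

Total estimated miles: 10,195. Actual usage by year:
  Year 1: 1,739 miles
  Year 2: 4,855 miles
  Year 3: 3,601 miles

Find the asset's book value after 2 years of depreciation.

Depreciable base = $493,310 − $105,900 = $387,410.
Rate = $387,410 / 10,195 miles = $38 per mile.
Year 1: 1,739 × $38 = $66,082. Book value $427,228.
Year 2: 4,855 × $38 = $184,490. Book value $242,738.

$242,738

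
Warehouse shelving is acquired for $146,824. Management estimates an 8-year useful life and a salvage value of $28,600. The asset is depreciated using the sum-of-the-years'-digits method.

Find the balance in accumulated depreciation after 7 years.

$114,940

Depreciable base = $146,824 − $28,600 = $118,224.
Sum of the years' digits = 8+7+6+5+4+3+2+1 = 36.
Year 1: $118,224 × 8/36 = $26,272. Book value $120,552.
Year 2: $118,224 × 7/36 = $22,988. Book value $97,564.
Year 3: $118,224 × 6/36 = $19,704. Book value $77,860.
Year 4: $118,224 × 5/36 = $16,420. Book value $61,440.
Year 5: $118,224 × 4/36 = $13,136. Book value $48,304.
Year 6: $118,224 × 3/36 = $9,852. Book value $38,452.
Year 7: $118,224 × 2/36 = $6,568. Book value $31,884.
Accumulated through year 7 = $146,824 − $31,884 = $114,940.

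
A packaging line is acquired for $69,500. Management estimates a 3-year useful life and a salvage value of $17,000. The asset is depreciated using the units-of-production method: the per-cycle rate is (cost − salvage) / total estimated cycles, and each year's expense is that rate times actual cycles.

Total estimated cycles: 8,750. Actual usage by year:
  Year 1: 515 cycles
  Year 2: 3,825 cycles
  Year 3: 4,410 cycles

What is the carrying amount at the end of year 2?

$43,460

Depreciable base = $69,500 − $17,000 = $52,500.
Rate = $52,500 / 8,750 cycles = $6 per cycle.
Year 1: 515 × $6 = $3,090. Book value $66,410.
Year 2: 3,825 × $6 = $22,950. Book value $43,460.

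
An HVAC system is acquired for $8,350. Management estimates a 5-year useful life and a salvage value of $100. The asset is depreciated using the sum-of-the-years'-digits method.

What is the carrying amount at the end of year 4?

$650

Depreciable base = $8,350 − $100 = $8,250.
Sum of the years' digits = 5+4+3+2+1 = 15.
Year 1: $8,250 × 5/15 = $2,750. Book value $5,600.
Year 2: $8,250 × 4/15 = $2,200. Book value $3,400.
Year 3: $8,250 × 3/15 = $1,650. Book value $1,750.
Year 4: $8,250 × 2/15 = $1,100. Book value $650.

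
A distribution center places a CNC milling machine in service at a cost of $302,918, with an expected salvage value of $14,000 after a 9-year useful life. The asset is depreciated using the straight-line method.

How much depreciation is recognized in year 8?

Depreciable base = $302,918 − $14,000 = $288,918.
Annual expense = $288,918 / 9 = $32,102.

$32,102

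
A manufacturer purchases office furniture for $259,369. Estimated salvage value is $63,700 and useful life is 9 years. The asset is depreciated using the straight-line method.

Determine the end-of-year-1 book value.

$237,628

Depreciable base = $259,369 − $63,700 = $195,669.
Annual expense = $195,669 / 9 = $21,741.
End of year 1: book value $237,628.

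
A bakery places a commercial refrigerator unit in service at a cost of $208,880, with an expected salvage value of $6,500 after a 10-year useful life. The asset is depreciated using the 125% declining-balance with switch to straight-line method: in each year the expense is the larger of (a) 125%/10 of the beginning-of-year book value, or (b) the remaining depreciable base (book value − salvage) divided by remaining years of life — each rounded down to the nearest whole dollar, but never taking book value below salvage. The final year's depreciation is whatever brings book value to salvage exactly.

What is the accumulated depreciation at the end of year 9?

Depreciable base = $208,880 − $6,500 = $202,380.
Year 1: DB = ⌊$208,880 × 125%/10⌋ = $26,110; SL = ⌊$202,380/10⌋ = $20,238 → take DB $26,110. Book value $182,770.
Year 2: DB = ⌊$182,770 × 125%/10⌋ = $22,846; SL = ⌊$176,270/9⌋ = $19,585 → take DB $22,846. Book value $159,924.
Year 3: DB = ⌊$159,924 × 125%/10⌋ = $19,990; SL = ⌊$153,424/8⌋ = $19,178 → take DB $19,990. Book value $139,934.
Year 4: DB = ⌊$139,934 × 125%/10⌋ = $17,491; SL = ⌊$133,434/7⌋ = $19,062 → take SL $19,062. Book value $120,872.
Year 5: DB = ⌊$120,872 × 125%/10⌋ = $15,109; SL = ⌊$114,372/6⌋ = $19,062 → take SL $19,062. Book value $101,810.
Year 6: DB = ⌊$101,810 × 125%/10⌋ = $12,726; SL = ⌊$95,310/5⌋ = $19,062 → take SL $19,062. Book value $82,748.
Year 7: DB = ⌊$82,748 × 125%/10⌋ = $10,343; SL = ⌊$76,248/4⌋ = $19,062 → take SL $19,062. Book value $63,686.
Year 8: DB = ⌊$63,686 × 125%/10⌋ = $7,960; SL = ⌊$57,186/3⌋ = $19,062 → take SL $19,062. Book value $44,624.
Year 9: DB = ⌊$44,624 × 125%/10⌋ = $5,578; SL = ⌊$38,124/2⌋ = $19,062 → take SL $19,062. Book value $25,562.
Accumulated through year 9 = $208,880 − $25,562 = $183,318.

$183,318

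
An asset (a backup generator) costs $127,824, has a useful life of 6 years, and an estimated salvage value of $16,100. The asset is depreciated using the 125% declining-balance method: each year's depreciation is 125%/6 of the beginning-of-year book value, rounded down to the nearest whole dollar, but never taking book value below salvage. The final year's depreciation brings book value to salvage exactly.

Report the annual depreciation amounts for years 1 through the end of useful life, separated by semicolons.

Depreciable base = $127,824 − $16,100 = $111,724.
Year 1: ⌊$127,824 × 125%/6⌋ = $26,630. Book value $101,194.
Year 2: ⌊$101,194 × 125%/6⌋ = $21,082. Book value $80,112.
Year 3: ⌊$80,112 × 125%/6⌋ = $16,690. Book value $63,422.
Year 4: ⌊$63,422 × 125%/6⌋ = $13,212. Book value $50,210.
Year 5: ⌊$50,210 × 125%/6⌋ = $10,460. Book value $39,750.
Year 6 (final): $39,750 − $16,100 = $23,650. Book value $16,100.

$26,630; $21,082; $16,690; $13,212; $10,460; $23,650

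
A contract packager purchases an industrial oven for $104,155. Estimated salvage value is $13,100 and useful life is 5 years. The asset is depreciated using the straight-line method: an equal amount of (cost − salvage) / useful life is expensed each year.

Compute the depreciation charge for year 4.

Depreciable base = $104,155 − $13,100 = $91,055.
Annual expense = $91,055 / 5 = $18,211.

$18,211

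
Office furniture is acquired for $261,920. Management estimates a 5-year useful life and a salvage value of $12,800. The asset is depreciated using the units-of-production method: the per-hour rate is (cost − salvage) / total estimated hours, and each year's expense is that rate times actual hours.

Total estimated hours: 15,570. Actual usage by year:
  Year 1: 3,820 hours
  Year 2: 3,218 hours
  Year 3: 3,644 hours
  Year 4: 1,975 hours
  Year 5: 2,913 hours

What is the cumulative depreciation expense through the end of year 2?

Depreciable base = $261,920 − $12,800 = $249,120.
Rate = $249,120 / 15,570 hours = $16 per hour.
Year 1: 3,820 × $16 = $61,120. Book value $200,800.
Year 2: 3,218 × $16 = $51,488. Book value $149,312.
Accumulated through year 2 = $261,920 − $149,312 = $112,608.

$112,608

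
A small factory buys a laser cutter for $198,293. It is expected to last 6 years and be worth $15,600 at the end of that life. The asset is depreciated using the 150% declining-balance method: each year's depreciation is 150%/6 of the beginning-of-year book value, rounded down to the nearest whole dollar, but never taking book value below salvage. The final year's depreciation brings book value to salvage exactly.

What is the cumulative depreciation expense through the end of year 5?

Depreciable base = $198,293 − $15,600 = $182,693.
Year 1: ⌊$198,293 × 150%/6⌋ = $49,573. Book value $148,720.
Year 2: ⌊$148,720 × 150%/6⌋ = $37,180. Book value $111,540.
Year 3: ⌊$111,540 × 150%/6⌋ = $27,885. Book value $83,655.
Year 4: ⌊$83,655 × 150%/6⌋ = $20,913. Book value $62,742.
Year 5: ⌊$62,742 × 150%/6⌋ = $15,685. Book value $47,057.
Accumulated through year 5 = $198,293 − $47,057 = $151,236.

$151,236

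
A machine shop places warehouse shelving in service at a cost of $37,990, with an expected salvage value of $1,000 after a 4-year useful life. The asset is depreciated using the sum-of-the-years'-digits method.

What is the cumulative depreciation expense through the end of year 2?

Depreciable base = $37,990 − $1,000 = $36,990.
Sum of the years' digits = 4+3+2+1 = 10.
Year 1: $36,990 × 4/10 = $14,796. Book value $23,194.
Year 2: $36,990 × 3/10 = $11,097. Book value $12,097.
Accumulated through year 2 = $37,990 − $12,097 = $25,893.

$25,893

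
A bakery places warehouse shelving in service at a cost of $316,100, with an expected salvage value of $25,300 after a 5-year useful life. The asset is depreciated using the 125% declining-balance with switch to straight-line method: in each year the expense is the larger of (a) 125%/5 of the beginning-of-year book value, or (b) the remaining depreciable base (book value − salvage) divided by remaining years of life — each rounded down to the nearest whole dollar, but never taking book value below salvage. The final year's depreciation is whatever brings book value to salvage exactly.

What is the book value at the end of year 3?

$126,972

Depreciable base = $316,100 − $25,300 = $290,800.
Year 1: DB = ⌊$316,100 × 125%/5⌋ = $79,025; SL = ⌊$290,800/5⌋ = $58,160 → take DB $79,025. Book value $237,075.
Year 2: DB = ⌊$237,075 × 125%/5⌋ = $59,268; SL = ⌊$211,775/4⌋ = $52,943 → take DB $59,268. Book value $177,807.
Year 3: DB = ⌊$177,807 × 125%/5⌋ = $44,451; SL = ⌊$152,507/3⌋ = $50,835 → take SL $50,835. Book value $126,972.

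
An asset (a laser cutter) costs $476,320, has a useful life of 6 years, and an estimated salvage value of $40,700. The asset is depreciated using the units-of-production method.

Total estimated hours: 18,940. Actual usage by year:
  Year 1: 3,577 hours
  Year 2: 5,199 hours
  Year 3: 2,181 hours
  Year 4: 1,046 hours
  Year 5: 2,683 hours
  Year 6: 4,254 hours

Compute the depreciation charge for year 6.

$97,842

Depreciable base = $476,320 − $40,700 = $435,620.
Rate = $435,620 / 18,940 hours = $23 per hour.
Year 1: 3,577 × $23 = $82,271. Book value $394,049.
Year 2: 5,199 × $23 = $119,577. Book value $274,472.
Year 3: 2,181 × $23 = $50,163. Book value $224,309.
Year 4: 1,046 × $23 = $24,058. Book value $200,251.
Year 5: 2,683 × $23 = $61,709. Book value $138,542.
Year 6: 4,254 × $23 = $97,842. Book value $40,700.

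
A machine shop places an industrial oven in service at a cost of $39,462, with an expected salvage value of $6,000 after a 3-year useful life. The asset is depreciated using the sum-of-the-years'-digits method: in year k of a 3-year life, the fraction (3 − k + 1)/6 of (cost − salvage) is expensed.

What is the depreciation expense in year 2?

Depreciable base = $39,462 − $6,000 = $33,462.
Sum of the years' digits = 3+2+1 = 6.
Year 1: $33,462 × 3/6 = $16,731. Book value $22,731.
Year 2: $33,462 × 2/6 = $11,154. Book value $11,577.

$11,154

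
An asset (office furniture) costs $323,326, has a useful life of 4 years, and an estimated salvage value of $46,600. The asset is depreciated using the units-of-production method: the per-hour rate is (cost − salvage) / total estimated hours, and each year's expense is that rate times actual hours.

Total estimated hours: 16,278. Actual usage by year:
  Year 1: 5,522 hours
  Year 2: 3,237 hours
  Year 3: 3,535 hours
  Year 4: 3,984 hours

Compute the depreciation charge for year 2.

$55,029

Depreciable base = $323,326 − $46,600 = $276,726.
Rate = $276,726 / 16,278 hours = $17 per hour.
Year 1: 5,522 × $17 = $93,874. Book value $229,452.
Year 2: 3,237 × $17 = $55,029. Book value $174,423.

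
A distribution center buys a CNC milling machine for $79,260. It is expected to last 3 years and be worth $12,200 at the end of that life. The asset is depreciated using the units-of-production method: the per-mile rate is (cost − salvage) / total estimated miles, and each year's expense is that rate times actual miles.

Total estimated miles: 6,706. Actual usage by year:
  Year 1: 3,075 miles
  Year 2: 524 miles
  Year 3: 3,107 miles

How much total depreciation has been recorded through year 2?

Depreciable base = $79,260 − $12,200 = $67,060.
Rate = $67,060 / 6,706 miles = $10 per mile.
Year 1: 3,075 × $10 = $30,750. Book value $48,510.
Year 2: 524 × $10 = $5,240. Book value $43,270.
Accumulated through year 2 = $79,260 − $43,270 = $35,990.

$35,990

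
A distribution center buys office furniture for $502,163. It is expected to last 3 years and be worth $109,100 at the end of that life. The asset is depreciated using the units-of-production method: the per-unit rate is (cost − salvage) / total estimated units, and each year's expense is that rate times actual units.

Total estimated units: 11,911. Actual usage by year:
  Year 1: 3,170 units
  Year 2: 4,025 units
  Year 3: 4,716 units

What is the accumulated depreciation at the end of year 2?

Depreciable base = $502,163 − $109,100 = $393,063.
Rate = $393,063 / 11,911 units = $33 per unit.
Year 1: 3,170 × $33 = $104,610. Book value $397,553.
Year 2: 4,025 × $33 = $132,825. Book value $264,728.
Accumulated through year 2 = $502,163 − $264,728 = $237,435.

$237,435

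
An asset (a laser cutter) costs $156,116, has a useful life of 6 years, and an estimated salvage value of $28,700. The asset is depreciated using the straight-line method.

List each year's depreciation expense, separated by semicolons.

$21,236; $21,236; $21,236; $21,236; $21,236; $21,236

Depreciable base = $156,116 − $28,700 = $127,416.
Annual expense = $127,416 / 6 = $21,236.
End of year 1: book value $134,880.
End of year 2: book value $113,644.
End of year 3: book value $92,408.
End of year 4: book value $71,172.
End of year 5: book value $49,936.
End of year 6: book value $28,700.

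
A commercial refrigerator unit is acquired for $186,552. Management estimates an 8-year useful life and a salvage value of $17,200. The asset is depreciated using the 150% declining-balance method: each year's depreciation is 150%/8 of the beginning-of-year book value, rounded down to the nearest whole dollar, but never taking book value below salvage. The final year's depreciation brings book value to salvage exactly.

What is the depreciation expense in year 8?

Depreciable base = $186,552 − $17,200 = $169,352.
Year 1: ⌊$186,552 × 150%/8⌋ = $34,978. Book value $151,574.
Year 2: ⌊$151,574 × 150%/8⌋ = $28,420. Book value $123,154.
Year 3: ⌊$123,154 × 150%/8⌋ = $23,091. Book value $100,063.
Year 4: ⌊$100,063 × 150%/8⌋ = $18,761. Book value $81,302.
Year 5: ⌊$81,302 × 150%/8⌋ = $15,244. Book value $66,058.
Year 6: ⌊$66,058 × 150%/8⌋ = $12,385. Book value $53,673.
Year 7: ⌊$53,673 × 150%/8⌋ = $10,063. Book value $43,610.
Year 8 (final): $43,610 − $17,200 = $26,410. Book value $17,200.

$26,410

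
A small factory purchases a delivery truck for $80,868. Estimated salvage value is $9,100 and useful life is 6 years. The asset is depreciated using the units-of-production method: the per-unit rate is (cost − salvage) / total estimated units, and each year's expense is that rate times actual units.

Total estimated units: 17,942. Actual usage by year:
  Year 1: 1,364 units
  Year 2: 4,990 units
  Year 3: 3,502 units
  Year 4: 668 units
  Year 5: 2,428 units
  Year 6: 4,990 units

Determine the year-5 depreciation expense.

Depreciable base = $80,868 − $9,100 = $71,768.
Rate = $71,768 / 17,942 units = $4 per unit.
Year 1: 1,364 × $4 = $5,456. Book value $75,412.
Year 2: 4,990 × $4 = $19,960. Book value $55,452.
Year 3: 3,502 × $4 = $14,008. Book value $41,444.
Year 4: 668 × $4 = $2,672. Book value $38,772.
Year 5: 2,428 × $4 = $9,712. Book value $29,060.

$9,712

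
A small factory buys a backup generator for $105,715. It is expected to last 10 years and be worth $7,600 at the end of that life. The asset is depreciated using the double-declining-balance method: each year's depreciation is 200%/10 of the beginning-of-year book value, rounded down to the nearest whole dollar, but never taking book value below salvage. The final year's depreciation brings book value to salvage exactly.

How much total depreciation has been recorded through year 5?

Depreciable base = $105,715 − $7,600 = $98,115.
Year 1: ⌊$105,715 × 200%/10⌋ = $21,143. Book value $84,572.
Year 2: ⌊$84,572 × 200%/10⌋ = $16,914. Book value $67,658.
Year 3: ⌊$67,658 × 200%/10⌋ = $13,531. Book value $54,127.
Year 4: ⌊$54,127 × 200%/10⌋ = $10,825. Book value $43,302.
Year 5: ⌊$43,302 × 200%/10⌋ = $8,660. Book value $34,642.
Accumulated through year 5 = $105,715 − $34,642 = $71,073.

$71,073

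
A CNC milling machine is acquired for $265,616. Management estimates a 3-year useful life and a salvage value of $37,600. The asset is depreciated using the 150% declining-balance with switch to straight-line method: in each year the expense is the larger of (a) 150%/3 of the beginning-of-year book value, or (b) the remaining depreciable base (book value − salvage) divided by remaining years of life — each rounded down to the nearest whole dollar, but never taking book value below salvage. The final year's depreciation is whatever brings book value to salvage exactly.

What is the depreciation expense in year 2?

Depreciable base = $265,616 − $37,600 = $228,016.
Year 1: DB = ⌊$265,616 × 150%/3⌋ = $132,808; SL = ⌊$228,016/3⌋ = $76,005 → take DB $132,808. Book value $132,808.
Year 2: DB = ⌊$132,808 × 150%/3⌋ = $66,404; SL = ⌊$95,208/2⌋ = $47,604 → take DB $66,404. Book value $66,404.

$66,404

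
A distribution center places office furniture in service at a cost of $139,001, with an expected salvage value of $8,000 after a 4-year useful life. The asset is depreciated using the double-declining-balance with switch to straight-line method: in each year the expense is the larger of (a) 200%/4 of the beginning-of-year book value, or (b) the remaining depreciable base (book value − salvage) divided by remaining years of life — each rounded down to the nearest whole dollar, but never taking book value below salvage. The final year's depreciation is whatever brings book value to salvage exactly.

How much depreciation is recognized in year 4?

Depreciable base = $139,001 − $8,000 = $131,001.
Year 1: DB = ⌊$139,001 × 200%/4⌋ = $69,500; SL = ⌊$131,001/4⌋ = $32,750 → take DB $69,500. Book value $69,501.
Year 2: DB = ⌊$69,501 × 200%/4⌋ = $34,750; SL = ⌊$61,501/3⌋ = $20,500 → take DB $34,750. Book value $34,751.
Year 3: DB = ⌊$34,751 × 200%/4⌋ = $17,375; SL = ⌊$26,751/2⌋ = $13,375 → take DB $17,375. Book value $17,376.
Year 4 (final): $17,376 − $8,000 = $9,376. Book value $8,000.

$9,376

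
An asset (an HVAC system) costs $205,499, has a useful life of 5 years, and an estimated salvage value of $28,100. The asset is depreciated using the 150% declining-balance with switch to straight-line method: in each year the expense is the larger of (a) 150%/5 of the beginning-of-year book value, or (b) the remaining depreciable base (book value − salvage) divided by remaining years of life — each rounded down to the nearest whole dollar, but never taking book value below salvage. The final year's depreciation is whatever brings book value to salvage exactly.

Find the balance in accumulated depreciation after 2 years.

$104,804

Depreciable base = $205,499 − $28,100 = $177,399.
Year 1: DB = ⌊$205,499 × 150%/5⌋ = $61,649; SL = ⌊$177,399/5⌋ = $35,479 → take DB $61,649. Book value $143,850.
Year 2: DB = ⌊$143,850 × 150%/5⌋ = $43,155; SL = ⌊$115,750/4⌋ = $28,937 → take DB $43,155. Book value $100,695.
Accumulated through year 2 = $205,499 − $100,695 = $104,804.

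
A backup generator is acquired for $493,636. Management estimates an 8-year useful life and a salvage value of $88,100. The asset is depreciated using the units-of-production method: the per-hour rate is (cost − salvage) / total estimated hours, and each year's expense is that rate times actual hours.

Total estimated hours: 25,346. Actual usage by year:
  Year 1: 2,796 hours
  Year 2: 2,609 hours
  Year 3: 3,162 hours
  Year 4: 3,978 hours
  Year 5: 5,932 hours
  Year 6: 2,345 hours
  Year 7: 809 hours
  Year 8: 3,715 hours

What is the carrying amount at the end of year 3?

$356,564

Depreciable base = $493,636 − $88,100 = $405,536.
Rate = $405,536 / 25,346 hours = $16 per hour.
Year 1: 2,796 × $16 = $44,736. Book value $448,900.
Year 2: 2,609 × $16 = $41,744. Book value $407,156.
Year 3: 3,162 × $16 = $50,592. Book value $356,564.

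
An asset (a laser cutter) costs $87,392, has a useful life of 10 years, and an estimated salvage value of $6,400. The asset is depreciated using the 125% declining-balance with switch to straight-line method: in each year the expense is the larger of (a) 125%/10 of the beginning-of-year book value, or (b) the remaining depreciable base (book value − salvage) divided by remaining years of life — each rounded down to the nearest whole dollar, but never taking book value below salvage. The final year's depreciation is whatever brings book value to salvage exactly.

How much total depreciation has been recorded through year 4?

$36,294

Depreciable base = $87,392 − $6,400 = $80,992.
Year 1: DB = ⌊$87,392 × 125%/10⌋ = $10,924; SL = ⌊$80,992/10⌋ = $8,099 → take DB $10,924. Book value $76,468.
Year 2: DB = ⌊$76,468 × 125%/10⌋ = $9,558; SL = ⌊$70,068/9⌋ = $7,785 → take DB $9,558. Book value $66,910.
Year 3: DB = ⌊$66,910 × 125%/10⌋ = $8,363; SL = ⌊$60,510/8⌋ = $7,563 → take DB $8,363. Book value $58,547.
Year 4: DB = ⌊$58,547 × 125%/10⌋ = $7,318; SL = ⌊$52,147/7⌋ = $7,449 → take SL $7,449. Book value $51,098.
Accumulated through year 4 = $87,392 − $51,098 = $36,294.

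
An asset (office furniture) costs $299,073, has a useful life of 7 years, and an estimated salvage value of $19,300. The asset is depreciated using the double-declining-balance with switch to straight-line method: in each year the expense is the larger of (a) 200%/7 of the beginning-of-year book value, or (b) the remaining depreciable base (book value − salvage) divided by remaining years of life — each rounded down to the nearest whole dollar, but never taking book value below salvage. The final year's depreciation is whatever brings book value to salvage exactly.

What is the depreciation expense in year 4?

$31,140

Depreciable base = $299,073 − $19,300 = $279,773.
Year 1: DB = ⌊$299,073 × 200%/7⌋ = $85,449; SL = ⌊$279,773/7⌋ = $39,967 → take DB $85,449. Book value $213,624.
Year 2: DB = ⌊$213,624 × 200%/7⌋ = $61,035; SL = ⌊$194,324/6⌋ = $32,387 → take DB $61,035. Book value $152,589.
Year 3: DB = ⌊$152,589 × 200%/7⌋ = $43,596; SL = ⌊$133,289/5⌋ = $26,657 → take DB $43,596. Book value $108,993.
Year 4: DB = ⌊$108,993 × 200%/7⌋ = $31,140; SL = ⌊$89,693/4⌋ = $22,423 → take DB $31,140. Book value $77,853.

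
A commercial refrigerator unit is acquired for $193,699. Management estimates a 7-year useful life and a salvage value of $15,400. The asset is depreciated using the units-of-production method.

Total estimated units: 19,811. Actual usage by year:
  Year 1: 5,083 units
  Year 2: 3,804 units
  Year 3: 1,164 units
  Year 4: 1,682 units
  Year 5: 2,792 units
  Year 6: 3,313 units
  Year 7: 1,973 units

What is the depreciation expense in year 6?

$29,817

Depreciable base = $193,699 − $15,400 = $178,299.
Rate = $178,299 / 19,811 units = $9 per unit.
Year 1: 5,083 × $9 = $45,747. Book value $147,952.
Year 2: 3,804 × $9 = $34,236. Book value $113,716.
Year 3: 1,164 × $9 = $10,476. Book value $103,240.
Year 4: 1,682 × $9 = $15,138. Book value $88,102.
Year 5: 2,792 × $9 = $25,128. Book value $62,974.
Year 6: 3,313 × $9 = $29,817. Book value $33,157.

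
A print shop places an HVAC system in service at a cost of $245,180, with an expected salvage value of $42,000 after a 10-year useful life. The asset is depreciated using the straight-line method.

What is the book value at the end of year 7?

$102,954

Depreciable base = $245,180 − $42,000 = $203,180.
Annual expense = $203,180 / 10 = $20,318.
End of year 1: book value $224,862.
End of year 2: book value $204,544.
End of year 3: book value $184,226.
End of year 4: book value $163,908.
End of year 5: book value $143,590.
End of year 6: book value $123,272.
End of year 7: book value $102,954.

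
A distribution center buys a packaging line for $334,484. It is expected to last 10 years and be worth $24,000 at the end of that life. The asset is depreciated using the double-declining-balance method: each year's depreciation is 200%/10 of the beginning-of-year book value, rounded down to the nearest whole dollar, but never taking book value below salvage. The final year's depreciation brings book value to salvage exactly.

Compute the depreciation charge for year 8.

Depreciable base = $334,484 − $24,000 = $310,484.
Year 1: ⌊$334,484 × 200%/10⌋ = $66,896. Book value $267,588.
Year 2: ⌊$267,588 × 200%/10⌋ = $53,517. Book value $214,071.
Year 3: ⌊$214,071 × 200%/10⌋ = $42,814. Book value $171,257.
Year 4: ⌊$171,257 × 200%/10⌋ = $34,251. Book value $137,006.
Year 5: ⌊$137,006 × 200%/10⌋ = $27,401. Book value $109,605.
Year 6: ⌊$109,605 × 200%/10⌋ = $21,921. Book value $87,684.
Year 7: ⌊$87,684 × 200%/10⌋ = $17,536. Book value $70,148.
Year 8: ⌊$70,148 × 200%/10⌋ = $14,029. Book value $56,119.

$14,029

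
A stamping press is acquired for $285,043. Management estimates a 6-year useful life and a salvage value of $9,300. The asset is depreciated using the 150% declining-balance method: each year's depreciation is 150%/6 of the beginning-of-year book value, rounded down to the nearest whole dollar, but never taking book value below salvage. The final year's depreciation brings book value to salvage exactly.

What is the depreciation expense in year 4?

$30,063

Depreciable base = $285,043 − $9,300 = $275,743.
Year 1: ⌊$285,043 × 150%/6⌋ = $71,260. Book value $213,783.
Year 2: ⌊$213,783 × 150%/6⌋ = $53,445. Book value $160,338.
Year 3: ⌊$160,338 × 150%/6⌋ = $40,084. Book value $120,254.
Year 4: ⌊$120,254 × 150%/6⌋ = $30,063. Book value $90,191.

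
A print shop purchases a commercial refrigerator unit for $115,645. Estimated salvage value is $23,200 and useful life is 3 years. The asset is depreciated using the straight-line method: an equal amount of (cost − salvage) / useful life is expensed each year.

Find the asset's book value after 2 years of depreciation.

Depreciable base = $115,645 − $23,200 = $92,445.
Annual expense = $92,445 / 3 = $30,815.
End of year 1: book value $84,830.
End of year 2: book value $54,015.

$54,015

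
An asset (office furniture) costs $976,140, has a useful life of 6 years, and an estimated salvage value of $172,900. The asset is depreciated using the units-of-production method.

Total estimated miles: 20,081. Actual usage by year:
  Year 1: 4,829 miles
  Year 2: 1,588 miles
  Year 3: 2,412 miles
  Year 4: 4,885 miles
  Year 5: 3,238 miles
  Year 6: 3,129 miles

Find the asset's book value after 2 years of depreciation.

$719,460

Depreciable base = $976,140 − $172,900 = $803,240.
Rate = $803,240 / 20,081 miles = $40 per mile.
Year 1: 4,829 × $40 = $193,160. Book value $782,980.
Year 2: 1,588 × $40 = $63,520. Book value $719,460.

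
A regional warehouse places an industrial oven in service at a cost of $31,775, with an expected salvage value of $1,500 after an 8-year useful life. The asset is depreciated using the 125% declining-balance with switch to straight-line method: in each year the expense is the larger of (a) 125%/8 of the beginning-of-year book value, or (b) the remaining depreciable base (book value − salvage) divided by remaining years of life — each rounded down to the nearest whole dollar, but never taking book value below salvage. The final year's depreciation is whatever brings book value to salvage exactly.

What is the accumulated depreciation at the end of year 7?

$26,757

Depreciable base = $31,775 − $1,500 = $30,275.
Year 1: DB = ⌊$31,775 × 125%/8⌋ = $4,964; SL = ⌊$30,275/8⌋ = $3,784 → take DB $4,964. Book value $26,811.
Year 2: DB = ⌊$26,811 × 125%/8⌋ = $4,189; SL = ⌊$25,311/7⌋ = $3,615 → take DB $4,189. Book value $22,622.
Year 3: DB = ⌊$22,622 × 125%/8⌋ = $3,534; SL = ⌊$21,122/6⌋ = $3,520 → take DB $3,534. Book value $19,088.
Year 4: DB = ⌊$19,088 × 125%/8⌋ = $2,982; SL = ⌊$17,588/5⌋ = $3,517 → take SL $3,517. Book value $15,571.
Year 5: DB = ⌊$15,571 × 125%/8⌋ = $2,432; SL = ⌊$14,071/4⌋ = $3,517 → take SL $3,517. Book value $12,054.
Year 6: DB = ⌊$12,054 × 125%/8⌋ = $1,883; SL = ⌊$10,554/3⌋ = $3,518 → take SL $3,518. Book value $8,536.
Year 7: DB = ⌊$8,536 × 125%/8⌋ = $1,333; SL = ⌊$7,036/2⌋ = $3,518 → take SL $3,518. Book value $5,018.
Accumulated through year 7 = $31,775 − $5,018 = $26,757.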